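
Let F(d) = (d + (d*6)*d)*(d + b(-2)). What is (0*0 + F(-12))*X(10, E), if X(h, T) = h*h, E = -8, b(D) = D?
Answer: -1192800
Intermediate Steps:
X(h, T) = h²
F(d) = (-2 + d)*(d + 6*d²) (F(d) = (d + (d*6)*d)*(d - 2) = (d + (6*d)*d)*(-2 + d) = (d + 6*d²)*(-2 + d) = (-2 + d)*(d + 6*d²))
(0*0 + F(-12))*X(10, E) = (0*0 - 12*(-2 - 11*(-12) + 6*(-12)²))*10² = (0 - 12*(-2 + 132 + 6*144))*100 = (0 - 12*(-2 + 132 + 864))*100 = (0 - 12*994)*100 = (0 - 11928)*100 = -11928*100 = -1192800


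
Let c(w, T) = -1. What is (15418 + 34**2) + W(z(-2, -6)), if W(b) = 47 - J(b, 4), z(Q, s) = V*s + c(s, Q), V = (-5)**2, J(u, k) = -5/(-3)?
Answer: 49858/3 ≈ 16619.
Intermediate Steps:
J(u, k) = 5/3 (J(u, k) = -5*(-1/3) = 5/3)
V = 25
z(Q, s) = -1 + 25*s (z(Q, s) = 25*s - 1 = -1 + 25*s)
W(b) = 136/3 (W(b) = 47 - 1*5/3 = 47 - 5/3 = 136/3)
(15418 + 34**2) + W(z(-2, -6)) = (15418 + 34**2) + 136/3 = (15418 + 1156) + 136/3 = 16574 + 136/3 = 49858/3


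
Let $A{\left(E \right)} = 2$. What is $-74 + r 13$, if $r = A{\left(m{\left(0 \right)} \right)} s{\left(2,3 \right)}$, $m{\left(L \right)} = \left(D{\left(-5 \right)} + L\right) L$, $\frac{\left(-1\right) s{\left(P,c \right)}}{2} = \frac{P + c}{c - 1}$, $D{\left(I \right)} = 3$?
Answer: $-204$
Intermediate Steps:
$s{\left(P,c \right)} = - \frac{2 \left(P + c\right)}{-1 + c}$ ($s{\left(P,c \right)} = - 2 \frac{P + c}{c - 1} = - 2 \frac{P + c}{-1 + c} = - \frac{2 \left(P + c\right)}{-1 + c}$)
$m{\left(L \right)} = L \left(3 + L\right)$ ($m{\left(L \right)} = \left(3 + L\right) L = L \left(3 + L\right)$)
$r = -10$ ($r = 2 \frac{2 \left(\left(-1\right) 2 - 3\right)}{-1 + 3} = 2 \frac{2 \left(-2 - 3\right)}{2} = 2 \cdot 2 \cdot \frac{1}{2} \left(-5\right) = 2 \left(-5\right) = -10$)
$-74 + r 13 = -74 - 130 = -204$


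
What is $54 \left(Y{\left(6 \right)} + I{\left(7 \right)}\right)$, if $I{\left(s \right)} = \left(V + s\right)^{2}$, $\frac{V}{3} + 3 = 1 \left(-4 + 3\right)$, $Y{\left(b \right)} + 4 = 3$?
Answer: $1296$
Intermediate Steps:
$Y{\left(b \right)} = -1$ ($Y{\left(b \right)} = -4 + 3 = -1$)
$V = -12$ ($V = -9 + 3 \cdot 1 \left(-4 + 3\right) = -9 + 3 \cdot 1 \left(-1\right) = -9 + 3 \left(-1\right) = -9 - 3 = -12$)
$I{\left(s \right)} = \left(-12 + s\right)^{2}$
$54 \left(Y{\left(6 \right)} + I{\left(7 \right)}\right) = 54 \left(-1 + \left(-12 + 7\right)^{2}\right) = 54 \left(-1 + \left(-5\right)^{2}\right) = 54 \left(-1 + 25\right) = 54 \cdot 24 = 1296$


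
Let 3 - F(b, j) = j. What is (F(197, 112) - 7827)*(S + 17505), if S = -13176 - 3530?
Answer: -6340864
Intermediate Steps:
F(b, j) = 3 - j
S = -16706
(F(197, 112) - 7827)*(S + 17505) = ((3 - 1*112) - 7827)*(-16706 + 17505) = ((3 - 112) - 7827)*799 = (-109 - 7827)*799 = -7936*799 = -6340864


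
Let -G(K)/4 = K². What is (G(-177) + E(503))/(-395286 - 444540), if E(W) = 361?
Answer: 124955/839826 ≈ 0.14879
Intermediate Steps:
G(K) = -4*K²
(G(-177) + E(503))/(-395286 - 444540) = (-4*(-177)² + 361)/(-395286 - 444540) = (-4*31329 + 361)/(-839826) = (-125316 + 361)*(-1/839826) = -124955*(-1/839826) = 124955/839826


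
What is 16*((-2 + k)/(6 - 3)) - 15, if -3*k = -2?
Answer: -199/9 ≈ -22.111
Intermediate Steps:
k = ⅔ (k = -⅓*(-2) = ⅔ ≈ 0.66667)
16*((-2 + k)/(6 - 3)) - 15 = 16*((-2 + ⅔)/(6 - 3)) - 15 = 16*(-4/3/3) - 15 = 16*(-4/3*⅓) - 15 = 16*(-4/9) - 15 = -64/9 - 15 = -199/9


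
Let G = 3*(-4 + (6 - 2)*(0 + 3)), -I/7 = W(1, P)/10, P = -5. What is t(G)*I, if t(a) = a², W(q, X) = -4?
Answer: 8064/5 ≈ 1612.8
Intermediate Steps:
I = 14/5 (I = -(-28)/10 = -7*(-⅖) = 14/5 ≈ 2.8000)
G = 24 (G = 3*(-4 + 4*3) = 3*(-4 + 12) = 3*8 = 24)
t(G)*I = 24²*(14/5) = 576*(14/5) = 8064/5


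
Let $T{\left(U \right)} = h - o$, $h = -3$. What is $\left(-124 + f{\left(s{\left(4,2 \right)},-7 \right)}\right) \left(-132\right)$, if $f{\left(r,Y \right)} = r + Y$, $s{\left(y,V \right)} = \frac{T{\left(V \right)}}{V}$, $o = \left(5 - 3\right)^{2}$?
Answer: $17754$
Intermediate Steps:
$o = 4$ ($o = 2^{2} = 4$)
$T{\left(U \right)} = -7$ ($T{\left(U \right)} = -3 - 4 = -7$)
$s{\left(y,V \right)} = - \frac{7}{V}$
$f{\left(r,Y \right)} = Y + r$
$\left(-124 + f{\left(s{\left(4,2 \right)},-7 \right)}\right) \left(-132\right) = \left(-124 - \left(7 + \frac{7}{2}\right)\right) \left(-132\right) = \left(-124 - \frac{21}{2}\right) \left(-132\right) = \left(- \frac{269}{2}\right) \left(-132\right) = 17754$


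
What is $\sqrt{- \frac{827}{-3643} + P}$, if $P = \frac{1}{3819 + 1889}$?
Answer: $\frac{\sqrt{24558828735199}}{10397122} \approx 0.47664$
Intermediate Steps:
$P = \frac{1}{5708} \approx 0.00017519$
$\sqrt{- \frac{827}{-3643} + P} = \sqrt{- \frac{827}{-3643} + \frac{1}{5708}} = \sqrt{\left(-827\right) \left(- \frac{1}{3643}\right) + \frac{1}{5708}} = \sqrt{\frac{827}{3643} + \frac{1}{5708}} = \sqrt{\frac{4724159}{20794244}} = \frac{\sqrt{24558828735199}}{10397122}$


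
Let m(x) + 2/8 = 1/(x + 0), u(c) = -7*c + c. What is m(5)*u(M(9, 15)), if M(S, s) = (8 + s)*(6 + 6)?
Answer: 414/5 ≈ 82.800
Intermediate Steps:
M(S, s) = 96 + 12*s (M(S, s) = (8 + s)*12 = 96 + 12*s)
u(c) = -6*c
m(x) = -¼ + 1/x (m(x) = -¼ + 1/(x + 0) = -¼ + 1/x)
m(5)*u(M(9, 15)) = ((¼)*(4 - 1*5)/5)*(-6*(96 + 12*15)) = ((¼)*(⅕)*(4 - 5))*(-6*(96 + 180)) = ((¼)*(⅕)*(-1))*(-6*276) = -1/20*(-1656) = 414/5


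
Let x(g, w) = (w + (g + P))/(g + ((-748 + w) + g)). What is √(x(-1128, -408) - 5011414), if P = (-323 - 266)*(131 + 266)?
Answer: I*√14585198946747/1706 ≈ 2238.6*I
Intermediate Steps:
P = -233833 (P = -589*397 = -233833)
x(g, w) = (-233833 + g + w)/(-748 + w + 2*g) (x(g, w) = (w + (g - 233833))/(g + ((-748 + w) + g)) = (w + (-233833 + g))/(g + (-748 + g + w)) = (-233833 + g + w)/(-748 + w + 2*g))
√(x(-1128, -408) - 5011414) = √((-233833 - 1128 - 408)/(-748 - 408 + 2*(-1128)) - 5011414) = √(-235369/(-748 - 408 - 2256) - 5011414) = √(-235369/(-3412) - 5011414) = √(-1/3412*(-235369) - 5011414) = √(235369/3412 - 5011414) = √(-17098709199/3412) = I*√14585198946747/1706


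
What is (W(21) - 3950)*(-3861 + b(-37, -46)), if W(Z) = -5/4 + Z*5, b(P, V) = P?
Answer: 29985365/2 ≈ 1.4993e+7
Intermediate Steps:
W(Z) = -5/4 + 5*Z (W(Z) = -5*¼ + 5*Z = -5/4 + 5*Z)
(W(21) - 3950)*(-3861 + b(-37, -46)) = ((-5/4 + 5*21) - 3950)*(-3861 - 37) = ((-5/4 + 105) - 3950)*(-3898) = (415/4 - 3950)*(-3898) = -15385/4*(-3898) = 29985365/2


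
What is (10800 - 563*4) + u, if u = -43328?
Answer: -34780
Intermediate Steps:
(10800 - 563*4) + u = (10800 - 563*4) - 43328 = (10800 - 1*2252) - 43328 = (10800 - 2252) - 43328 = 8548 - 43328 = -34780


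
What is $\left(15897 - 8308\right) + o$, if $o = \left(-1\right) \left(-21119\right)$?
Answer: $28708$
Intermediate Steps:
$o = 21119$
$\left(15897 - 8308\right) + o = \left(15897 - 8308\right) + 21119 = 7589 + 21119 = 28708$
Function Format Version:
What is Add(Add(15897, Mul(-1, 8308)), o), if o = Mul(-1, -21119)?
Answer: 28708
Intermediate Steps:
o = 21119
Add(Add(15897, Mul(-1, 8308)), o) = Add(Add(15897, Mul(-1, 8308)), 21119) = Add(Add(15897, -8308), 21119) = Add(7589, 21119) = 28708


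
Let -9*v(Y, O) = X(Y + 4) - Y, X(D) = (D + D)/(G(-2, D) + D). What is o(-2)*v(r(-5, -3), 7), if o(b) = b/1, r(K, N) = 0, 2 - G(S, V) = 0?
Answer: 8/27 ≈ 0.29630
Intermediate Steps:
G(S, V) = 2 (G(S, V) = 2 - 1*0 = 2 + 0 = 2)
X(D) = 2*D/(2 + D) (X(D) = (D + D)/(2 + D) = (2*D)/(2 + D) = 2*D/(2 + D))
o(b) = b (o(b) = b*1 = b)
v(Y, O) = Y/9 - 2*(4 + Y)/(9*(6 + Y)) (v(Y, O) = -(2*(Y + 4)/(2 + (Y + 4)) - Y)/9 = -(2*(4 + Y)/(2 + (4 + Y)) - Y)/9 = -(2*(4 + Y)/(6 + Y) - Y)/9 = -(-Y + 2*(4 + Y)/(6 + Y))/9 = Y/9 - 2*(4 + Y)/(9*(6 + Y)))
o(-2)*v(r(-5, -3), 7) = -2*(-8 + 0² + 4*0)/(9*(6 + 0)) = -2*(-8 + 0 + 0)/(9*6) = -2*(-8)/(9*6) = -2*(-4/27) = 8/27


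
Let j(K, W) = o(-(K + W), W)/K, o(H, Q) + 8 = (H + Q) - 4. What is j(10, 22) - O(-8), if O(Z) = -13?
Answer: 54/5 ≈ 10.800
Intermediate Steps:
o(H, Q) = -12 + H + Q (o(H, Q) = -8 + ((H + Q) - 4) = -8 + (-4 + H + Q) = -12 + H + Q)
j(K, W) = (-12 - K)/K (j(K, W) = (-12 - (K + W) + W)/K = (-12 + (-K - W) + W)/K = (-12 - K)/K)
j(10, 22) - O(-8) = (-12 - 1*10)/10 - 1*(-13) = (-12 - 10)/10 + 13 = (⅒)*(-22) + 13 = -11/5 + 13 = 54/5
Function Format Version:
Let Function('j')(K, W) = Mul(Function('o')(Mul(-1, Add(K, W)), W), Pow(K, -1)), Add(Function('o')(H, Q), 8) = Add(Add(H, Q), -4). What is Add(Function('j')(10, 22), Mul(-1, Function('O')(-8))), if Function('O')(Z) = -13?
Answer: Rational(54, 5) ≈ 10.800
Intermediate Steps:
Function('o')(H, Q) = Add(-12, H, Q) (Function('o')(H, Q) = Add(-8, Add(Add(H, Q), -4)) = Add(-8, Add(-4, H, Q)) = Add(-12, H, Q))
Function('j')(K, W) = Mul(Pow(K, -1), Add(-12, Mul(-1, K))) (Function('j')(K, W) = Mul(Add(-12, Mul(-1, Add(K, W)), W), Pow(K, -1)) = Mul(Add(-12, Add(Mul(-1, K), Mul(-1, W)), W), Pow(K, -1)) = Mul(Add(-12, Mul(-1, K)), Pow(K, -1)) = Mul(Pow(K, -1), Add(-12, Mul(-1, K))))
Add(Function('j')(10, 22), Mul(-1, Function('O')(-8))) = Add(Mul(Pow(10, -1), Add(-12, Mul(-1, 10))), Mul(-1, -13)) = Add(Mul(Rational(1, 10), Add(-12, -10)), 13) = Add(Mul(Rational(1, 10), -22), 13) = Add(Rational(-11, 5), 13) = Rational(54, 5)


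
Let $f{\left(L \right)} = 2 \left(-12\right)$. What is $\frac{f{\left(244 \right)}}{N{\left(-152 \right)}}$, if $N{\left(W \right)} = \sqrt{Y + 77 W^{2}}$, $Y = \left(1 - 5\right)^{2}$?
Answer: $- \frac{2 \sqrt{111189}}{37063} \approx -0.017994$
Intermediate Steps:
$f{\left(L \right)} = -24$
$Y = 16$ ($Y = \left(-4\right)^{2} = 16$)
$N{\left(W \right)} = \sqrt{16 + 77 W^{2}}$
$\frac{f{\left(244 \right)}}{N{\left(-152 \right)}} = - \frac{24}{\sqrt{16 + 77 \left(-152\right)^{2}}} = - \frac{24}{\sqrt{16 + 77 \cdot 23104}} = - \frac{24}{\sqrt{16 + 1779008}} = - \frac{24}{\sqrt{1779024}} = - \frac{24}{4 \sqrt{111189}} = - 24 \frac{\sqrt{111189}}{444756} = - \frac{2 \sqrt{111189}}{37063}$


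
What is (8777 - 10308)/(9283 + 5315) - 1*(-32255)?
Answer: 470856959/14598 ≈ 32255.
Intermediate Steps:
(8777 - 10308)/(9283 + 5315) - 1*(-32255) = -1531/14598 + 32255 = 470856959/14598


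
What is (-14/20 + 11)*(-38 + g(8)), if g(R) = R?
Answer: -309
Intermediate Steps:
(-14/20 + 11)*(-38 + g(8)) = (-14/20 + 11)*(-38 + 8) = (-14*1/20 + 11)*(-30) = (-7/10 + 11)*(-30) = (103/10)*(-30) = -309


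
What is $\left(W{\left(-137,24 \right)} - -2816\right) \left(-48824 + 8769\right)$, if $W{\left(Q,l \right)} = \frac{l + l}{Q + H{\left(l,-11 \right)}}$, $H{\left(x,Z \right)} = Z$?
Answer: $- \frac{4172929900}{37} \approx -1.1278 \cdot 10^{8}$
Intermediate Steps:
$W{\left(Q,l \right)} = \frac{2 l}{-11 + Q}$ ($W{\left(Q,l \right)} = \frac{l + l}{Q - 11} = \frac{2 l}{-11 + Q}$)
$\left(W{\left(-137,24 \right)} - -2816\right) \left(-48824 + 8769\right) = \left(2 \cdot 24 \frac{1}{-11 - 137} - -2816\right) \left(-48824 + 8769\right) = \left(2 \cdot 24 \frac{1}{-148} + \left(-2605 + 5421\right)\right) \left(-40055\right) = \left(2 \cdot 24 \left(- \frac{1}{148}\right) + 2816\right) \left(-40055\right) = \left(- \frac{12}{37} + 2816\right) \left(-40055\right) = \frac{104180}{37} \left(-40055\right) = - \frac{4172929900}{37}$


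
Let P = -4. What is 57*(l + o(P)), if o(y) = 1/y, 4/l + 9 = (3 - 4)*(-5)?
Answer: -285/4 ≈ -71.250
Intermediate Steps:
l = -1 (l = 4/(-9 + (3 - 4)*(-5)) = 4/(-9 - 1*(-5)) = 4/(-9 + 5) = 4/(-4) = 4*(-1/4) = -1)
57*(l + o(P)) = 57*(-1 + 1/(-4)) = 57*(-1 - 1/4) = 57*(-5/4) = -285/4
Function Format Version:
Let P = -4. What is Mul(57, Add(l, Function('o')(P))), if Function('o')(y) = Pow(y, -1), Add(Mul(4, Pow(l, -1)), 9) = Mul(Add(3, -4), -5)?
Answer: Rational(-285, 4) ≈ -71.250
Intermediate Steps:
l = -1 (l = Mul(4, Pow(Add(-9, Mul(Add(3, -4), -5)), -1)) = Mul(4, Pow(Add(-9, Mul(-1, -5)), -1)) = Mul(4, Pow(Add(-9, 5), -1)) = Mul(4, Pow(-4, -1)) = Mul(4, Rational(-1, 4)) = -1)
Mul(57, Add(l, Function('o')(P))) = Mul(57, Add(-1, Pow(-4, -1))) = Mul(57, Add(-1, Rational(-1, 4))) = Mul(57, Rational(-5, 4)) = Rational(-285, 4)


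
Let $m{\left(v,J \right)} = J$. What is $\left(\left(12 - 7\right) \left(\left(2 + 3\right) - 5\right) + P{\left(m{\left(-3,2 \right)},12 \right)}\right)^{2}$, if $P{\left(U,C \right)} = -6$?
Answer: $36$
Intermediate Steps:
$\left(\left(12 - 7\right) \left(\left(2 + 3\right) - 5\right) + P{\left(m{\left(-3,2 \right)},12 \right)}\right)^{2} = \left(\left(12 - 7\right) \left(\left(2 + 3\right) - 5\right) - 6\right)^{2} = \left(5 \left(5 - 5\right) - 6\right)^{2} = \left(5 \cdot 0 - 6\right)^{2} = \left(0 - 6\right)^{2} = \left(-6\right)^{2} = 36$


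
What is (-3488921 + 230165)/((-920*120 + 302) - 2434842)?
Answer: 814689/636235 ≈ 1.2805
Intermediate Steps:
(-3488921 + 230165)/((-920*120 + 302) - 2434842) = -3258756/((-110400 + 302) - 2434842) = -3258756/(-110098 - 2434842) = -3258756/(-2544940) = -3258756*(-1/2544940) = 814689/636235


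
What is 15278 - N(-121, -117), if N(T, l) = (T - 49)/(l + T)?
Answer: 106941/7 ≈ 15277.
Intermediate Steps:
N(T, l) = (-49 + T)/(T + l)
15278 - N(-121, -117) = 15278 - (-49 - 121)/(-121 - 117) = 15278 - (-170)/(-238) = 15278 - (-1)*(-170)/238 = 15278 - 1*5/7 = 15278 - 5/7 = 106941/7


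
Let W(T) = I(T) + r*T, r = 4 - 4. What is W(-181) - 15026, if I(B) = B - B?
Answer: -15026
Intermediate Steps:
I(B) = 0
r = 0
W(T) = 0 (W(T) = 0 + 0*T = 0 + 0 = 0)
W(-181) - 15026 = 0 - 15026 = -15026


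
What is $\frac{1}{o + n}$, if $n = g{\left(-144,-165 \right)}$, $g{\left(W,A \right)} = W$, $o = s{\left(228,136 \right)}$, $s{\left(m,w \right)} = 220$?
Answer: $\frac{1}{76} \approx 0.013158$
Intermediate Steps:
$o = 220$
$n = -144$
$\frac{1}{o + n} = \frac{1}{220 - 144} = \frac{1}{76}$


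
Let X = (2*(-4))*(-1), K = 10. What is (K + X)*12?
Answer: 216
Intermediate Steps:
X = 8 (X = -8*(-1) = 8)
(K + X)*12 = (10 + 8)*12 = 18*12 = 216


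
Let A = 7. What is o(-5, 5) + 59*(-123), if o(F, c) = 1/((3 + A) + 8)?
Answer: -130625/18 ≈ -7256.9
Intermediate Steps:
o(F, c) = 1/18 (o(F, c) = 1/((3 + 7) + 8) = 1/(10 + 8) = 1/18)
o(-5, 5) + 59*(-123) = 1/18 + 59*(-123) = 1/18 - 7257 = -130625/18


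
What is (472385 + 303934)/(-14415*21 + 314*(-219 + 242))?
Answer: -776319/295493 ≈ -2.6272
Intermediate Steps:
(472385 + 303934)/(-14415*21 + 314*(-219 + 242)) = 776319/(-302715 + 314*23) = 776319/(-302715 + 7222) = 776319/(-295493) = 776319*(-1/295493) = -776319/295493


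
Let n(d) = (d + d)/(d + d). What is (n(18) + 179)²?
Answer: 32400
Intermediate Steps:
n(d) = 1 (n(d) = (2*d)/((2*d)) = (2*d)*(1/(2*d)) = 1)
(n(18) + 179)² = (1 + 179)² = 180² = 32400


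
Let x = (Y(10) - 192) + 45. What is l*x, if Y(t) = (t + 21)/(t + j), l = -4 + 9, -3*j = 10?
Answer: -2847/4 ≈ -711.75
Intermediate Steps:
j = -10/3 (j = -1/3*10 = -10/3 ≈ -3.3333)
l = 5
Y(t) = (21 + t)/(-10/3 + t) (Y(t) = (t + 21)/(t - 10/3) = (21 + t)/(-10/3 + t))
x = -2847/20 (x = (3*(21 + 10)/(-10 + 3*10) - 192) + 45 = (3*31/(-10 + 30) - 192) + 45 = (3*31/20 - 192) + 45 = (3*(1/20)*31 - 192) + 45 = (93/20 - 192) + 45 = -3747/20 + 45 = -2847/20 ≈ -142.35)
l*x = 5*(-2847/20) = -2847/4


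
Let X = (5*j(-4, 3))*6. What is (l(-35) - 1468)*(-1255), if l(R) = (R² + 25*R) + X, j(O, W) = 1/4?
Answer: 2787355/2 ≈ 1.3937e+6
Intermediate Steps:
j(O, W) = ¼
X = 15/2 (X = (5*(¼))*6 = (5/4)*6 = 15/2 ≈ 7.5000)
l(R) = 15/2 + R² + 25*R (l(R) = (R² + 25*R) + 15/2 = 15/2 + R² + 25*R)
(l(-35) - 1468)*(-1255) = ((15/2 + (-35)² + 25*(-35)) - 1468)*(-1255) = ((15/2 + 1225 - 875) - 1468)*(-1255) = (715/2 - 1468)*(-1255) = -2221/2*(-1255) = 2787355/2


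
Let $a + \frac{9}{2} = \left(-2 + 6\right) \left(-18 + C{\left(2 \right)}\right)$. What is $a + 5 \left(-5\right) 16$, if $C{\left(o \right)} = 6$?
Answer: $- \frac{905}{2} \approx -452.5$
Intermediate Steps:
$a = - \frac{105}{2}$ ($a = - \frac{9}{2} + \left(-2 + 6\right) \left(-18 + 6\right) = - \frac{9}{2} + 4 \left(-12\right) = - \frac{9}{2} - 48 = - \frac{105}{2} \approx -52.5$)
$a + 5 \left(-5\right) 16 = - \frac{105}{2} + 5 \left(-5\right) 16 = - \frac{105}{2} - 400 = - \frac{905}{2}$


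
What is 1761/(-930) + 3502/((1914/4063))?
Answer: 2204875271/296670 ≈ 7432.1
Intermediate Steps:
1761/(-930) + 3502/((1914/4063)) = 1761*(-1/930) + 3502/((1914*(1/4063))) = -587/310 + 3502/(1914/4063) = -587/310 + 3502*(4063/1914) = -587/310 + 7114313/957 = 2204875271/296670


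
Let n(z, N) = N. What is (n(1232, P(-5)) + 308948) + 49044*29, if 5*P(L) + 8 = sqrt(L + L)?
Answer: 8656112/5 + I*sqrt(10)/5 ≈ 1.7312e+6 + 0.63246*I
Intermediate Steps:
P(L) = -8/5 + sqrt(2)*sqrt(L)/5 (P(L) = -8/5 + sqrt(L + L)/5 = -8/5 + sqrt(2*L)/5 = -8/5 + (sqrt(2)*sqrt(L))/5 = -8/5 + sqrt(2)*sqrt(L)/5)
(n(1232, P(-5)) + 308948) + 49044*29 = ((-8/5 + sqrt(2)*sqrt(-5)/5) + 308948) + 49044*29 = ((-8/5 + sqrt(2)*(I*sqrt(5))/5) + 308948) + 1422276 = ((-8/5 + I*sqrt(10)/5) + 308948) + 1422276 = (1544732/5 + I*sqrt(10)/5) + 1422276 = 8656112/5 + I*sqrt(10)/5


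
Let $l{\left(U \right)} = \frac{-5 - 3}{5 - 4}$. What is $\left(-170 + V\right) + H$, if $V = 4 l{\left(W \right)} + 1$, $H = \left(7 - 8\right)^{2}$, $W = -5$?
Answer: $-200$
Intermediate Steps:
$l{\left(U \right)} = -8$ ($l{\left(U \right)} = - \frac{8}{1} = \left(-8\right) 1 = -8$)
$H = 1$ ($H = \left(-1\right)^{2} = 1$)
$V = -31$ ($V = 4 \left(-8\right) + 1 = -32 + 1 = -31$)
$\left(-170 + V\right) + H = \left(-170 - 31\right) + 1 = -201 + 1 = -200$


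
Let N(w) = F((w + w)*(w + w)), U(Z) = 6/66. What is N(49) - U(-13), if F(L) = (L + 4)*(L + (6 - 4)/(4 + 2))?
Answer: 3045188341/33 ≈ 9.2278e+7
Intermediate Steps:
U(Z) = 1/11 (U(Z) = 6*(1/66) = 1/11)
F(L) = (4 + L)*(⅓ + L) (F(L) = (4 + L)*(L + 2/6) = (4 + L)*(L + 2*(⅙)) = (4 + L)*(L + ⅓) = (4 + L)*(⅓ + L))
N(w) = 4/3 + 16*w⁴ + 52*w²/3 (N(w) = 4/3 + ((w + w)*(w + w))² + 13*((w + w)*(w + w))/3 = 4/3 + ((2*w)*(2*w))² + 13*((2*w)*(2*w))/3 = 4/3 + (4*w²)² + 13*(4*w²)/3 = 4/3 + 16*w⁴ + 52*w²/3)
N(49) - U(-13) = (4/3 + 16*49⁴ + (52/3)*49²) - 1*1/11 = (4/3 + 16*5764801 + (52/3)*2401) - 1/11 = (4/3 + 92236816 + 124852/3) - 1/11 = 276835304/3 - 1/11 = 3045188341/33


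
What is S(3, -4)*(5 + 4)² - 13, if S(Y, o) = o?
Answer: -337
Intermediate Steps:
S(3, -4)*(5 + 4)² - 13 = -4*(5 + 4)² - 13 = -4*9² - 13 = -4*81 - 13 = -324 - 13 = -337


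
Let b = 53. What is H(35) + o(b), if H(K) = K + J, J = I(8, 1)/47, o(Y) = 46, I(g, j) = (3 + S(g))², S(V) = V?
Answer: 3928/47 ≈ 83.574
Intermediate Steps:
I(g, j) = (3 + g)²
J = 121/47 (J = (3 + 8)²/47 = 11²*(1/47) = 121*(1/47) = 121/47 ≈ 2.5745)
H(K) = 121/47 + K (H(K) = K + 121/47 = 121/47 + K)
H(35) + o(b) = (121/47 + 35) + 46 = 1766/47 + 46 = 3928/47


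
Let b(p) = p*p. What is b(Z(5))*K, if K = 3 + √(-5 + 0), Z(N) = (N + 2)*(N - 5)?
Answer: 0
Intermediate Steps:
Z(N) = (-5 + N)*(2 + N) (Z(N) = (2 + N)*(-5 + N) = (-5 + N)*(2 + N))
b(p) = p²
K = 3 + I*√5 (K = 3 + √(-5) = 3 + I*√5 ≈ 3.0 + 2.2361*I)
b(Z(5))*K = (-10 + 5² - 3*5)²*(3 + I*√5) = (-10 + 25 - 15)²*(3 + I*√5) = 0²*(3 + I*√5) = 0*(3 + I*√5) = 0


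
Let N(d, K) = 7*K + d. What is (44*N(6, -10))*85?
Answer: -239360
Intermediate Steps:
N(d, K) = d + 7*K
(44*N(6, -10))*85 = (44*(6 + 7*(-10)))*85 = (44*(6 - 70))*85 = (44*(-64))*85 = -2816*85 = -239360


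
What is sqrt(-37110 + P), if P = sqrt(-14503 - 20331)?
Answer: sqrt(-37110 + I*sqrt(34834)) ≈ 0.4844 + 192.64*I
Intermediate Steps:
P = I*sqrt(34834) (P = sqrt(-34834) = I*sqrt(34834) ≈ 186.64*I)
sqrt(-37110 + P) = sqrt(-37110 + I*sqrt(34834))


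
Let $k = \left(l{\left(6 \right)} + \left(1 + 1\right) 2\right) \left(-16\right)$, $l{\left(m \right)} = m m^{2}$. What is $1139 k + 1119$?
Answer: $-4008161$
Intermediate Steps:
$l{\left(m \right)} = m^{3}$
$k = -3520$ ($k = \left(6^{3} + \left(1 + 1\right) 2\right) \left(-16\right) = \left(216 + 2 \cdot 2\right) \left(-16\right) = \left(216 + 4\right) \left(-16\right) = 220 \left(-16\right) = -3520$)
$1139 k + 1119 = 1139 \left(-3520\right) + 1119 = -4009280 + 1119 = -4008161$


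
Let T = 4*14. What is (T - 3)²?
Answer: 2809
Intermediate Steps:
T = 56
(T - 3)² = (56 - 3)² = 53² = 2809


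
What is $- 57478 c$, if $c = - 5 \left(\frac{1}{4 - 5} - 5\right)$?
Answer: $-1724340$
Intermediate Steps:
$c = 30$ ($c = - 5 \left(\frac{1}{-1} - 5\right) = - 5 \left(-1 - 5\right) = \left(-5\right) \left(-6\right) = 30$)
$- 57478 c = \left(-57478\right) 30 = -1724340$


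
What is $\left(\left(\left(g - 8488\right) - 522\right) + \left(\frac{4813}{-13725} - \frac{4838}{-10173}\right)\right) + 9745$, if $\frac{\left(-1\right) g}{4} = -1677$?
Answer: $\frac{346414011392}{46541475} \approx 7443.1$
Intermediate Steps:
$g = 6708$ ($g = \left(-4\right) \left(-1677\right) = 6708$)
$\left(\left(\left(g - 8488\right) - 522\right) + \left(\frac{4813}{-13725} - \frac{4838}{-10173}\right)\right) + 9745 = \left(\left(\left(6708 - 8488\right) - 522\right) + \left(\frac{4813}{-13725} - \frac{4838}{-10173}\right)\right) + 9745 = \left(\left(-1780 - 522\right) + \left(4813 \left(- \frac{1}{13725}\right) - - \frac{4838}{10173}\right)\right) + 9745 = \left(-2302 + \left(- \frac{4813}{13725} + \frac{4838}{10173}\right)\right) + 9745 = \left(-2302 + \frac{5812967}{46541475}\right) + 9745 = - \frac{107132662483}{46541475} + 9745 = \frac{346414011392}{46541475}$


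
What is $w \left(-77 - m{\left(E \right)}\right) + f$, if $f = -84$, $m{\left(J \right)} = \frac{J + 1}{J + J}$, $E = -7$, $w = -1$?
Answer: $- \frac{46}{7} \approx -6.5714$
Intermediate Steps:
$m{\left(J \right)} = \frac{1 + J}{2 J}$
$w \left(-77 - m{\left(E \right)}\right) + f = - (-77 - \frac{1 - 7}{2 \left(-7\right)}) - 84 = - (-77 - \frac{1}{2} \left(- \frac{1}{7}\right) \left(-6\right)) - 84 = - (-77 - \frac{3}{7}) - 84 = \left(-1\right) \left(- \frac{542}{7}\right) - 84 = \frac{542}{7} - 84 = - \frac{46}{7}$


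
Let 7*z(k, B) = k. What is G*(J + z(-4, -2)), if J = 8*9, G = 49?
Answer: 3500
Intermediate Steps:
z(k, B) = k/7
J = 72
G*(J + z(-4, -2)) = 49*(72 + (⅐)*(-4)) = 49*(72 - 4/7) = 49*(500/7) = 3500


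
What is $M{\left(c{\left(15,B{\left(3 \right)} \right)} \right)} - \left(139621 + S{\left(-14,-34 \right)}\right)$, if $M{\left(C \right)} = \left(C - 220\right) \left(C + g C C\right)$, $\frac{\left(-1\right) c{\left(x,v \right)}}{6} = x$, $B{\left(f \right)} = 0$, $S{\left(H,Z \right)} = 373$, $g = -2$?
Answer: $4909906$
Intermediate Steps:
$c{\left(x,v \right)} = - 6 x$
$M{\left(C \right)} = \left(-220 + C\right) \left(C - 2 C^{2}\right)$ ($M{\left(C \right)} = \left(C - 220\right) \left(C + - 2 C C\right) = \left(-220 + C\right) \left(C - 2 C^{2}\right)$)
$M{\left(c{\left(15,B{\left(3 \right)} \right)} \right)} - \left(139621 + S{\left(-14,-34 \right)}\right) = \left(-6\right) 15 \left(-220 - 2 \left(\left(-6\right) 15\right)^{2} + 441 \left(\left(-6\right) 15\right)\right) - \left(139621 + 373\right) = - 90 \left(-220 - 2 \left(-90\right)^{2} + 441 \left(-90\right)\right) - 139994 = - 90 \left(-220 - 16200 - 39690\right) - 139994 = \left(-90\right) \left(-56110\right) - 139994 = 5049900 - 139994 = 4909906$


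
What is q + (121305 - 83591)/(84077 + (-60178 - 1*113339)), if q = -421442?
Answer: -18846905097/44720 ≈ -4.2144e+5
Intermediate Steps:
q + (121305 - 83591)/(84077 + (-60178 - 1*113339)) = -421442 + (121305 - 83591)/(84077 + (-60178 - 1*113339)) = -421442 + 37714/(84077 + (-60178 - 113339)) = -421442 + 37714/(84077 - 173517) = -421442 + 37714/(-89440) = -421442 + 37714*(-1/89440) = -421442 - 18857/44720 = -18846905097/44720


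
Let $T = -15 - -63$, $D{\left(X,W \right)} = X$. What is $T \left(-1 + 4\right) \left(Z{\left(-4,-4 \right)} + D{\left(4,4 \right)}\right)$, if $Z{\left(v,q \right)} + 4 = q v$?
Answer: $2304$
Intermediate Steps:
$Z{\left(v,q \right)} = -4 + q v$
$T = 48$ ($T = -15 + 63 = 48$)
$T \left(-1 + 4\right) \left(Z{\left(-4,-4 \right)} + D{\left(4,4 \right)}\right) = 48 \left(-1 + 4\right) \left(\left(-4 - -16\right) + 4\right) = 48 \cdot 3 \left(\left(-4 + 16\right) + 4\right) = 48 \cdot 3 \left(12 + 4\right) = 48 \cdot 3 \cdot 16 = 48 \cdot 48 = 2304$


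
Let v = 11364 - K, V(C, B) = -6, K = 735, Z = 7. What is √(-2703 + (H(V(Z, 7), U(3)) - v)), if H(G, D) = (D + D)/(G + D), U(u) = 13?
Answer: I*√653086/7 ≈ 115.45*I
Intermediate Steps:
v = 10629 (v = 11364 - 1*735 = 11364 - 735 = 10629)
H(G, D) = 2*D/(D + G) (H(G, D) = (2*D)/(D + G) = 2*D/(D + G))
√(-2703 + (H(V(Z, 7), U(3)) - v)) = √(-2703 + (2*13/(13 - 6) - 1*10629)) = √(-2703 + (2*13/7 - 10629)) = √(-2703 + (2*13*(⅐) - 10629)) = √(-2703 + (26/7 - 10629)) = √(-2703 - 74377/7) = √(-93298/7) = I*√653086/7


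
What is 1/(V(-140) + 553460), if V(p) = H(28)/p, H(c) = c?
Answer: 5/2767299 ≈ 1.8068e-6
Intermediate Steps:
V(p) = 28/p
1/(V(-140) + 553460) = 1/(28/(-140) + 553460) = 1/(28*(-1/140) + 553460) = 1/(-⅕ + 553460) = 1/(2767299/5) = 5/2767299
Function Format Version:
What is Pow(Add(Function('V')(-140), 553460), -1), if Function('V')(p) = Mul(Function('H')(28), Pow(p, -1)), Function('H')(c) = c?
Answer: Rational(5, 2767299) ≈ 1.8068e-6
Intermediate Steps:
Function('V')(p) = Mul(28, Pow(p, -1))
Pow(Add(Function('V')(-140), 553460), -1) = Pow(Add(Mul(28, Pow(-140, -1)), 553460), -1) = Pow(Add(Mul(28, Rational(-1, 140)), 553460), -1) = Pow(Add(Rational(-1, 5), 553460), -1) = Pow(Rational(2767299, 5), -1) = Rational(5, 2767299)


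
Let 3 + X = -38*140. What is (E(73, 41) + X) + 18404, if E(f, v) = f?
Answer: 13154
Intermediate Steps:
X = -5323 (X = -3 - 38*140 = -3 - 5320 = -5323)
(E(73, 41) + X) + 18404 = (73 - 5323) + 18404 = -5250 + 18404 = 13154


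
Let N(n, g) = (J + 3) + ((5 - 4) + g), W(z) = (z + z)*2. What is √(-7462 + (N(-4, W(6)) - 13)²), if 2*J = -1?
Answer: 3*I*√3223/2 ≈ 85.157*I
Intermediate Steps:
W(z) = 4*z (W(z) = (2*z)*2 = 4*z)
J = -½ (J = (½)*(-1) = -½ ≈ -0.50000)
N(n, g) = 7/2 + g (N(n, g) = (-½ + 3) + ((5 - 4) + g) = 5/2 + (1 + g) = 7/2 + g)
√(-7462 + (N(-4, W(6)) - 13)²) = √(-7462 + ((7/2 + 4*6) - 13)²) = √(-7462 + ((7/2 + 24) - 13)²) = √(-7462 + (55/2 - 13)²) = √(-7462 + (29/2)²) = √(-7462 + 841/4) = √(-29007/4) = 3*I*√3223/2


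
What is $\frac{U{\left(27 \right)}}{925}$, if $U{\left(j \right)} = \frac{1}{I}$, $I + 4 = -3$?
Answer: $- \frac{1}{6475} \approx -0.00015444$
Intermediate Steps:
$I = -7$ ($I = -4 - 3 = -7$)
$U{\left(j \right)} = - \frac{1}{7}$ ($U{\left(j \right)} = \frac{1}{-7} = - \frac{1}{7}$)
$\frac{U{\left(27 \right)}}{925} = - \frac{1}{7 \cdot 925} = \left(- \frac{1}{7}\right) \frac{1}{925} = - \frac{1}{6475}$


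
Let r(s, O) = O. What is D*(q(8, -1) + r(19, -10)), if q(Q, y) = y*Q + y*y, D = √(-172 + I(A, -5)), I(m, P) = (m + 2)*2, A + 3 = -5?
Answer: -34*I*√46 ≈ -230.6*I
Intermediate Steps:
A = -8 (A = -3 - 5 = -8)
I(m, P) = 4 + 2*m (I(m, P) = (2 + m)*2 = 4 + 2*m)
D = 2*I*√46 (D = √(-172 + (4 + 2*(-8))) = √(-172 + (4 - 16)) = √(-172 - 12) = √(-184) = 2*I*√46 ≈ 13.565*I)
q(Q, y) = y² + Q*y (q(Q, y) = Q*y + y² = y² + Q*y)
D*(q(8, -1) + r(19, -10)) = (2*I*√46)*(-(8 - 1) - 10) = (2*I*√46)*(-1*7 - 10) = (2*I*√46)*(-7 - 10) = (2*I*√46)*(-17) = -34*I*√46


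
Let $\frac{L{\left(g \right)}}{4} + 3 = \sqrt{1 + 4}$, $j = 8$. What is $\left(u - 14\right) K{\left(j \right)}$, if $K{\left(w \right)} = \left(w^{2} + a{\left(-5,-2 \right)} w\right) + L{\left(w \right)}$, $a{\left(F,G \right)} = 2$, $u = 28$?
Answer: $952 + 56 \sqrt{5} \approx 1077.2$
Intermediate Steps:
$L{\left(g \right)} = -12 + 4 \sqrt{5}$ ($L{\left(g \right)} = -12 + 4 \sqrt{1 + 4} = -12 + 4 \sqrt{5}$)
$K{\left(w \right)} = -12 + w^{2} + 2 w + 4 \sqrt{5}$ ($K{\left(w \right)} = \left(w^{2} + 2 w\right) - \left(12 - 4 \sqrt{5}\right) = -12 + w^{2} + 2 w + 4 \sqrt{5}$)
$\left(u - 14\right) K{\left(j \right)} = \left(28 - 14\right) \left(-12 + 8^{2} + 2 \cdot 8 + 4 \sqrt{5}\right) = 14 \left(-12 + 64 + 16 + 4 \sqrt{5}\right) = 14 \left(68 + 4 \sqrt{5}\right) = 952 + 56 \sqrt{5}$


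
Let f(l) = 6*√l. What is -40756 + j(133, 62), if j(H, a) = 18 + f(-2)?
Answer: -40738 + 6*I*√2 ≈ -40738.0 + 8.4853*I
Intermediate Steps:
j(H, a) = 18 + 6*I*√2 (j(H, a) = 18 + 6*√(-2) = 18 + 6*(I*√2) = 18 + 6*I*√2)
-40756 + j(133, 62) = -40756 + (18 + 6*I*√2) = -40738 + 6*I*√2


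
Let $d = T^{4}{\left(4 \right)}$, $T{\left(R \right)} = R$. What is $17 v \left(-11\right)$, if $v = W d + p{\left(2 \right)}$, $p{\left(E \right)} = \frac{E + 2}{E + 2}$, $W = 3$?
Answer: $-143803$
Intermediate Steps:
$p{\left(E \right)} = 1$ ($p{\left(E \right)} = \frac{2 + E}{2 + E} = 1$)
$d = 256$ ($d = 4^{4} = 256$)
$v = 769$ ($v = 3 \cdot 256 + 1 = 768 + 1 = 769$)
$17 v \left(-11\right) = 17 \cdot 769 \left(-11\right) = 13073 \left(-11\right) = -143803$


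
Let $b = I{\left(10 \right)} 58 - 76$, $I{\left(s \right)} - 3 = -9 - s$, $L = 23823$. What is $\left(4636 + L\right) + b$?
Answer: $27455$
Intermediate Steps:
$I{\left(s \right)} = -6 - s$ ($I{\left(s \right)} = 3 - \left(9 + s\right) = -6 - s$)
$b = -1004$ ($b = \left(-6 - 10\right) 58 - 76 = \left(-16\right) 58 - 76 = -928 - 76 = -1004$)
$\left(4636 + L\right) + b = \left(4636 + 23823\right) - 1004 = 28459 - 1004 = 27455$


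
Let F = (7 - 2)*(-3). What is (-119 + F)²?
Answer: 17956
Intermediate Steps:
F = -15 (F = 5*(-3) = -15)
(-119 + F)² = (-119 - 15)² = (-134)² = 17956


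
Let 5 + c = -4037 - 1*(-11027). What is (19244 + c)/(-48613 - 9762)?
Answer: -26229/58375 ≈ -0.44932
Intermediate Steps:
c = 6985 (c = -5 + (-4037 - 1*(-11027)) = -5 + (-4037 + 11027) = -5 + 6990 = 6985)
(19244 + c)/(-48613 - 9762) = (19244 + 6985)/(-48613 - 9762) = 26229/(-58375) = 26229*(-1/58375) = -26229/58375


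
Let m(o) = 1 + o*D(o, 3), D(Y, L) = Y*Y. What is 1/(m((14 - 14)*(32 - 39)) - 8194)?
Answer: -1/8193 ≈ -0.00012206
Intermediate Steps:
D(Y, L) = Y**2
m(o) = 1 + o**3 (m(o) = 1 + o*o**2 = 1 + o**3)
1/(m((14 - 14)*(32 - 39)) - 8194) = 1/((1 + ((14 - 14)*(32 - 39))**3) - 8194) = 1/((1 + (0*(-7))**3) - 8194) = 1/((1 + 0**3) - 8194) = 1/((1 + 0) - 8194) = 1/(1 - 8194) = 1/(-8193) = -1/8193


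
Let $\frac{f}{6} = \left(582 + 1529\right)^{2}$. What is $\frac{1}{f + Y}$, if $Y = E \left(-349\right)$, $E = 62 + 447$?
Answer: $\frac{1}{26560285} \approx 3.765 \cdot 10^{-8}$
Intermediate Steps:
$E = 509$
$f = 26737926$ ($f = 6 \left(582 + 1529\right)^{2} = 6 \cdot 2111^{2} = 6 \cdot 4456321 = 26737926$)
$Y = -177641$ ($Y = 509 \left(-349\right) = -177641$)
$\frac{1}{f + Y} = \frac{1}{26737926 - 177641} = \frac{1}{26560285}$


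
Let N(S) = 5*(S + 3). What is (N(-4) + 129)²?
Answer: 15376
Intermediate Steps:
N(S) = 15 + 5*S (N(S) = 5*(3 + S) = 15 + 5*S)
(N(-4) + 129)² = ((15 + 5*(-4)) + 129)² = ((15 - 20) + 129)² = (-5 + 129)² = 124² = 15376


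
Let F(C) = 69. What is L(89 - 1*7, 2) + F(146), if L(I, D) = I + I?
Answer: 233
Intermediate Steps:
L(I, D) = 2*I
L(89 - 1*7, 2) + F(146) = 2*(89 - 1*7) + 69 = 2*(89 - 7) + 69 = 2*82 + 69 = 164 + 69 = 233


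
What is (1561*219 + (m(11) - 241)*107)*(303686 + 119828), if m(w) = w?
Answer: 134359392986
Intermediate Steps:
(1561*219 + (m(11) - 241)*107)*(303686 + 119828) = (1561*219 + (11 - 241)*107)*(303686 + 119828) = (341859 - 230*107)*423514 = (341859 - 24610)*423514 = 317249*423514 = 134359392986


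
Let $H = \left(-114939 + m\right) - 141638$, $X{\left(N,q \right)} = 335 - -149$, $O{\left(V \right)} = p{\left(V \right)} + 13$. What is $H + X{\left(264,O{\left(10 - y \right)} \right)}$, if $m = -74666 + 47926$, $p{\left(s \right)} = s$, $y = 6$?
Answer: $-282833$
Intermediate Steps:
$m = -26740$
$O{\left(V \right)} = 13 + V$ ($O{\left(V \right)} = V + 13 = 13 + V$)
$X{\left(N,q \right)} = 484$ ($X{\left(N,q \right)} = 335 + 149 = 484$)
$H = -283317$ ($H = \left(-114939 - 26740\right) - 141638 = -141679 - 141638 = -283317$)
$H + X{\left(264,O{\left(10 - y \right)} \right)} = -283317 + 484 = -282833$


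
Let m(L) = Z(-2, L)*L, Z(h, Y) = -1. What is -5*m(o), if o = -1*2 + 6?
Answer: 20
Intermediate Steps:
o = 4 (o = -2 + 6 = 4)
m(L) = -L
-5*m(o) = -(-5)*4 = -5*(-4) = 20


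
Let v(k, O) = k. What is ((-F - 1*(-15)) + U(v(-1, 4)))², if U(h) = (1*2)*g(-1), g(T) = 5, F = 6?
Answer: 361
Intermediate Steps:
U(h) = 10 (U(h) = (1*2)*5 = 2*5 = 10)
((-F - 1*(-15)) + U(v(-1, 4)))² = ((-1*6 - 1*(-15)) + 10)² = ((-6 + 15) + 10)² = (9 + 10)² = 19² = 361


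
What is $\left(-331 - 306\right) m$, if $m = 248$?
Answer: $-157976$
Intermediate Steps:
$\left(-331 - 306\right) m = \left(-331 - 306\right) 248 = \left(-637\right) 248 = -157976$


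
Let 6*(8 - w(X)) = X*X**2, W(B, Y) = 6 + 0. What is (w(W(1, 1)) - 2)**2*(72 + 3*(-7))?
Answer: 45900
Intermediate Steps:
W(B, Y) = 6
w(X) = 8 - X**3/6 (w(X) = 8 - X*X**2/6 = 8 - X**3/6)
(w(W(1, 1)) - 2)**2*(72 + 3*(-7)) = ((8 - 1/6*6**3) - 2)**2*(72 + 3*(-7)) = ((8 - 1/6*216) - 2)**2*(72 - 21) = ((8 - 36) - 2)**2*51 = (-28 - 2)**2*51 = (-30)**2*51 = 900*51 = 45900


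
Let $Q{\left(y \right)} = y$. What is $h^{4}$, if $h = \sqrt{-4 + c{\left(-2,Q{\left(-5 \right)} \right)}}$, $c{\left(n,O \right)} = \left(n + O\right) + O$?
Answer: $256$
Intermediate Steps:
$c{\left(n,O \right)} = n + 2 O$ ($c{\left(n,O \right)} = \left(O + n\right) + O = n + 2 O$)
$h = 4 i$ ($h = \sqrt{-4 + \left(-2 + 2 \left(-5\right)\right)} = \sqrt{-4 - 12} = \sqrt{-16} = 4 i \approx 4.0 i$)
$h^{4} = \left(4 i\right)^{4} = 256$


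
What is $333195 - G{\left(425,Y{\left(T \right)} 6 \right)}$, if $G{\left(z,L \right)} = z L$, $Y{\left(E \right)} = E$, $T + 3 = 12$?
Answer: $310245$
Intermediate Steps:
$T = 9$ ($T = -3 + 12 = 9$)
$G{\left(z,L \right)} = L z$
$333195 - G{\left(425,Y{\left(T \right)} 6 \right)} = 333195 - 9 \cdot 6 \cdot 425 = 333195 - 54 \cdot 425 = 333195 - 22950 = 310245$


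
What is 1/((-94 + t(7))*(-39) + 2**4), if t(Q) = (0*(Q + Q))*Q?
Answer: 1/3682 ≈ 0.00027159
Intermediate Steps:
t(Q) = 0 (t(Q) = (0*(2*Q))*Q = 0*Q = 0)
1/((-94 + t(7))*(-39) + 2**4) = 1/((-94 + 0)*(-39) + 2**4) = 1/(-94*(-39) + 16) = 1/(3666 + 16) = 1/3682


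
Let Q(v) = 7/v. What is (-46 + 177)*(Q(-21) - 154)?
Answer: -60653/3 ≈ -20218.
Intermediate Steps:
(-46 + 177)*(Q(-21) - 154) = (-46 + 177)*(7/(-21) - 154) = 131*(7*(-1/21) - 154) = 131*(-⅓ - 154) = 131*(-463/3) = -60653/3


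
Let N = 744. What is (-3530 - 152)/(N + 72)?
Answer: -1841/408 ≈ -4.5123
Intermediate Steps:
(-3530 - 152)/(N + 72) = (-3530 - 152)/(744 + 72) = -3682/816 = -3682*1/816 = -1841/408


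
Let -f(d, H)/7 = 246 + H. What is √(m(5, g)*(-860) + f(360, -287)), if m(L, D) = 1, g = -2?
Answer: I*√573 ≈ 23.937*I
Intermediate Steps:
f(d, H) = -1722 - 7*H (f(d, H) = -7*(246 + H) = -1722 - 7*H)
√(m(5, g)*(-860) + f(360, -287)) = √(1*(-860) + (-1722 - 7*(-287))) = √(-860 + (-1722 + 2009)) = √(-860 + 287) = √(-573) = I*√573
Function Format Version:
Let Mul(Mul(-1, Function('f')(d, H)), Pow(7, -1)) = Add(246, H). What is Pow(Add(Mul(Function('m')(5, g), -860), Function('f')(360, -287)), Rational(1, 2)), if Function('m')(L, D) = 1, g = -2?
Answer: Mul(I, Pow(573, Rational(1, 2))) ≈ Mul(23.937, I)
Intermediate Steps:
Function('f')(d, H) = Add(-1722, Mul(-7, H)) (Function('f')(d, H) = Mul(-7, Add(246, H)) = Add(-1722, Mul(-7, H)))
Pow(Add(Mul(Function('m')(5, g), -860), Function('f')(360, -287)), Rational(1, 2)) = Pow(Add(Mul(1, -860), Add(-1722, Mul(-7, -287))), Rational(1, 2)) = Pow(Add(-860, Add(-1722, 2009)), Rational(1, 2)) = Pow(Add(-860, 287), Rational(1, 2)) = Pow(-573, Rational(1, 2)) = Mul(I, Pow(573, Rational(1, 2)))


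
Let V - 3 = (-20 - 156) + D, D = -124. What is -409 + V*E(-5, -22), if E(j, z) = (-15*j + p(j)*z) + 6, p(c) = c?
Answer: -57136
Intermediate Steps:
E(j, z) = 6 - 15*j + j*z (E(j, z) = (-15*j + j*z) + 6 = 6 - 15*j + j*z)
V = -297 (V = 3 + ((-20 - 156) - 124) = 3 + (-176 - 124) = 3 - 300 = -297)
-409 + V*E(-5, -22) = -409 - 297*(6 - 15*(-5) - 5*(-22)) = -409 - 297*(6 + 75 + 110) = -409 - 297*191 = -409 - 56727 = -57136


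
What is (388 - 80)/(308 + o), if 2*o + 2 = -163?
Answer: 56/41 ≈ 1.3659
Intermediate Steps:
o = -165/2 (o = -1 + (1/2)*(-163) = -1 - 163/2 = -165/2 ≈ -82.500)
(388 - 80)/(308 + o) = (388 - 80)/(308 - 165/2) = 308/(451/2) = 308*(2/451) = 56/41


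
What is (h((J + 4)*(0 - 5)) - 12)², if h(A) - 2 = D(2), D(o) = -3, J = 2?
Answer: 169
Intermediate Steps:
h(A) = -1 (h(A) = 2 - 3 = -1)
(h((J + 4)*(0 - 5)) - 12)² = (-1 - 12)² = (-13)² = 169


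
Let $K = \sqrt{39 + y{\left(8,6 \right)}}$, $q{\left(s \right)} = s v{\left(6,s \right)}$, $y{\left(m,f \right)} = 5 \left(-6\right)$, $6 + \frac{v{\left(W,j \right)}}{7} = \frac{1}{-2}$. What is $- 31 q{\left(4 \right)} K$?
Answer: $16926$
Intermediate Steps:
$v{\left(W,j \right)} = - \frac{91}{2}$ ($v{\left(W,j \right)} = -42 + \frac{7}{-2} = -42 + 7 \left(- \frac{1}{2}\right) = -42 - \frac{7}{2} = - \frac{91}{2}$)
$y{\left(m,f \right)} = -30$
$q{\left(s \right)} = - \frac{91 s}{2}$ ($q{\left(s \right)} = s \left(- \frac{91}{2}\right) = - \frac{91 s}{2}$)
$K = 3$ ($K = \sqrt{39 - 30} = \sqrt{9} = 3$)
$- 31 q{\left(4 \right)} K = - 31 \left(\left(- \frac{91}{2}\right) 4\right) 3 = \left(-31\right) \left(-182\right) 3 = 5642 \cdot 3 = 16926$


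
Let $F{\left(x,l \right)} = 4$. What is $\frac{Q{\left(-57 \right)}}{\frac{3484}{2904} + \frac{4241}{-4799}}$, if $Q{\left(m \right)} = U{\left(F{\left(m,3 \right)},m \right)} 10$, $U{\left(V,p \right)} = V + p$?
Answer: $- \frac{1846559220}{1100963} \approx -1677.2$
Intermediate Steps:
$Q{\left(m \right)} = 40 + 10 m$ ($Q{\left(m \right)} = \left(4 + m\right) 10 = 40 + 10 m$)
$\frac{Q{\left(-57 \right)}}{\frac{3484}{2904} + \frac{4241}{-4799}} = \frac{40 + 10 \left(-57\right)}{\frac{3484}{2904} + \frac{4241}{-4799}} = \frac{40 - 570}{3484 \cdot \frac{1}{2904} + 4241 \left(- \frac{1}{4799}\right)} = - \frac{530}{\frac{871}{726} - \frac{4241}{4799}} = - \frac{530}{\frac{1100963}{3484074}} = \left(-530\right) \frac{3484074}{1100963} = - \frac{1846559220}{1100963}$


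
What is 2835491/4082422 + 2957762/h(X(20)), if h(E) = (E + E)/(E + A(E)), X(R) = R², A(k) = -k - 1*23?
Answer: -69429720694293/816484400 ≈ -85035.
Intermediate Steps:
A(k) = -23 - k (A(k) = -k - 23 = -23 - k)
h(E) = -2*E/23 (h(E) = (E + E)/(E + (-23 - E)) = (2*E)/(-23) = (2*E)*(-1/23) = -2*E/23)
2835491/4082422 + 2957762/h(X(20)) = 2835491/4082422 + 2957762/((-2/23*20²)) = 2835491*(1/4082422) + 2957762/((-2/23*400)) = 2835491/4082422 + 2957762/(-800/23) = 2835491/4082422 + 2957762*(-23/800) = 2835491/4082422 - 34014263/400 = -69429720694293/816484400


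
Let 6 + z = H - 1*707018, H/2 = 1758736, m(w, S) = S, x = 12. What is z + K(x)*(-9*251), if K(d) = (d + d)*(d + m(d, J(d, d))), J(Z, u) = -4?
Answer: 2376720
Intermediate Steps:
H = 3517472 (H = 2*1758736 = 3517472)
K(d) = 2*d*(-4 + d) (K(d) = (d + d)*(d - 4) = (2*d)*(-4 + d) = 2*d*(-4 + d))
z = 2810448 (z = -6 + (3517472 - 1*707018) = -6 + (3517472 - 707018) = -6 + 2810454 = 2810448)
z + K(x)*(-9*251) = 2810448 + (2*12*(-4 + 12))*(-9*251) = 2810448 + (2*12*8)*(-2259) = 2810448 + 192*(-2259) = 2810448 - 433728 = 2376720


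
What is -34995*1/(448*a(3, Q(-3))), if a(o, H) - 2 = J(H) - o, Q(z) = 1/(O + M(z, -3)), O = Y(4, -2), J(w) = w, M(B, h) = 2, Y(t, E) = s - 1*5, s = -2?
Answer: 58325/896 ≈ 65.095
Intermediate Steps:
Y(t, E) = -7 (Y(t, E) = -2 - 1*5 = -2 - 5 = -7)
O = -7
Q(z) = -⅕ (Q(z) = 1/(-7 + 2) = 1/(-5) = -⅕)
a(o, H) = 2 + H - o (a(o, H) = 2 + (H - o) = 2 + H - o)
-34995*1/(448*a(3, Q(-3))) = -34995*1/(448*(2 - ⅕ - 1*3)) = -34995*1/(448*(2 - ⅕ - 3)) = -34995/(-6/5*(-32)*(-14)) = -34995/((192/5)*(-14)) = -34995/(-2688/5) = -34995*(-5/2688) = 58325/896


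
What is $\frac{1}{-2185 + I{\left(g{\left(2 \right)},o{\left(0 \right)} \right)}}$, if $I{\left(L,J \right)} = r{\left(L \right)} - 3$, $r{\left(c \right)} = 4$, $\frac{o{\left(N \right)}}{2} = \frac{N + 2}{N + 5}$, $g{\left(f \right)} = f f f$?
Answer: $- \frac{1}{2184} \approx -0.00045788$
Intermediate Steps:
$g{\left(f \right)} = f^{3}$ ($g{\left(f \right)} = f^{2} f = f^{3}$)
$o{\left(N \right)} = \frac{2 \left(2 + N\right)}{5 + N}$ ($o{\left(N \right)} = 2 \frac{N + 2}{N + 5} = 2 \frac{2 + N}{5 + N} = \frac{2 \left(2 + N\right)}{5 + N}$)
$I{\left(L,J \right)} = 1$ ($I{\left(L,J \right)} = 4 - 3 = 1$)
$\frac{1}{-2185 + I{\left(g{\left(2 \right)},o{\left(0 \right)} \right)}} = \frac{1}{-2185 + 1} = \frac{1}{-2184} = - \frac{1}{2184}$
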